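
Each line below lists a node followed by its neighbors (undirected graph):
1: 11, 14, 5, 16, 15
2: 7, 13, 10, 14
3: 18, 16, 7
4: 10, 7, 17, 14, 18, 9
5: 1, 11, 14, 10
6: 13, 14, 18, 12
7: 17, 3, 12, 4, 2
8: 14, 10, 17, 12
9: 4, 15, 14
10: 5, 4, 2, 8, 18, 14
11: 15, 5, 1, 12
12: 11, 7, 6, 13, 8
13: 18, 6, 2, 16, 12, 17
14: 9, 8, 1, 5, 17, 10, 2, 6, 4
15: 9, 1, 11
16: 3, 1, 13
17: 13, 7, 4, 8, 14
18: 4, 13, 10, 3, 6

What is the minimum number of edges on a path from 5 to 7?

3

Level 0: 5
Level 1: 1, 10, 11, 14
Level 2: 2, 4, 6, 8, 9, 12, 15, 16, 17, 18
Level 3: 3, 7, 13
7 first appears at level 3.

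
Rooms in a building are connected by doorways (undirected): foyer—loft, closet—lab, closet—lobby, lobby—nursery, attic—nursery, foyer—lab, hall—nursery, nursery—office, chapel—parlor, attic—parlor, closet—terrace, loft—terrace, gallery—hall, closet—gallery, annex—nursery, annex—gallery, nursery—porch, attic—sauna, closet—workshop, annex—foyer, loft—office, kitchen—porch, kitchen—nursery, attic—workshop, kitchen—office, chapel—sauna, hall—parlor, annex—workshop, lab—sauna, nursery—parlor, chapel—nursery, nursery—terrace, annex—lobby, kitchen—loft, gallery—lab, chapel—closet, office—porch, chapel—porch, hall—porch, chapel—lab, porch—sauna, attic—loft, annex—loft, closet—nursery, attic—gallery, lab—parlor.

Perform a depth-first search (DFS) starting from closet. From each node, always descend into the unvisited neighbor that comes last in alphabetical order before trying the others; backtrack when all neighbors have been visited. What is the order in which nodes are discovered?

Visit closet
closet → workshop
workshop → attic
attic → sauna
sauna → porch
porch → office
office → nursery
nursery → terrace
terrace → loft
loft → kitchen
loft → foyer
foyer → lab
lab → parlor
parlor → hall
hall → gallery
gallery → annex
annex → lobby
parlor → chapel

closet → workshop → attic → sauna → porch → office → nursery → terrace → loft → kitchen → foyer → lab → parlor → hall → gallery → annex → lobby → chapel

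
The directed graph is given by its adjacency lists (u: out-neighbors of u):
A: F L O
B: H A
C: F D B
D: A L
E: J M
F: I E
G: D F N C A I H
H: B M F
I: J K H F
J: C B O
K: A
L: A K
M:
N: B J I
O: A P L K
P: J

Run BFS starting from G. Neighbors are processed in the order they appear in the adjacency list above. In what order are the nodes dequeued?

G D F N C A I H L E B J O K M P

Visit G; enqueue D, F, N, C, A, I, H → queue [D, F, N, C, A, I, H]
Visit D; enqueue L → queue [F, N, C, A, I, H, L]
Visit F; enqueue E → queue [N, C, A, I, H, L, E]
Visit N; enqueue B, J → queue [C, A, I, H, L, E, B, J]
Visit C → queue [A, I, H, L, E, B, J]
Visit A; enqueue O → queue [I, H, L, E, B, J, O]
Visit I; enqueue K → queue [H, L, E, B, J, O, K]
Visit H; enqueue M → queue [L, E, B, J, O, K, M]
Visit L → queue [E, B, J, O, K, M]
Visit E → queue [B, J, O, K, M]
Visit B → queue [J, O, K, M]
Visit J → queue [O, K, M]
Visit O; enqueue P → queue [K, M, P]
Visit K → queue [M, P]
Visit M → queue [P]
Visit P → queue []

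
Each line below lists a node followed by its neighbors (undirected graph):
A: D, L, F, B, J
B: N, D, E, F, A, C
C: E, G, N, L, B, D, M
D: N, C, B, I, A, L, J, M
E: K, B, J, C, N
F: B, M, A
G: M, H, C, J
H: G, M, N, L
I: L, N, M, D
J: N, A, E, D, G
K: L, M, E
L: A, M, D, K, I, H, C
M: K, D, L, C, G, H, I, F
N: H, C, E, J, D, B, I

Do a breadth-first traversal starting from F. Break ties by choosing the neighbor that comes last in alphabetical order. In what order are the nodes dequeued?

Visit F; enqueue M, B, A → queue [M, B, A]
Visit M; enqueue L, K, I, H, G, D, C → queue [B, A, L, K, I, H, G, D, C]
Visit B; enqueue N, E → queue [A, L, K, I, H, G, D, C, N, E]
Visit A; enqueue J → queue [L, K, I, H, G, D, C, N, E, J]
Visit L → queue [K, I, H, G, D, C, N, E, J]
Visit K → queue [I, H, G, D, C, N, E, J]
Visit I → queue [H, G, D, C, N, E, J]
Visit H → queue [G, D, C, N, E, J]
Visit G → queue [D, C, N, E, J]
Visit D → queue [C, N, E, J]
Visit C → queue [N, E, J]
Visit N → queue [E, J]
Visit E → queue [J]
Visit J → queue []

F, M, B, A, L, K, I, H, G, D, C, N, E, J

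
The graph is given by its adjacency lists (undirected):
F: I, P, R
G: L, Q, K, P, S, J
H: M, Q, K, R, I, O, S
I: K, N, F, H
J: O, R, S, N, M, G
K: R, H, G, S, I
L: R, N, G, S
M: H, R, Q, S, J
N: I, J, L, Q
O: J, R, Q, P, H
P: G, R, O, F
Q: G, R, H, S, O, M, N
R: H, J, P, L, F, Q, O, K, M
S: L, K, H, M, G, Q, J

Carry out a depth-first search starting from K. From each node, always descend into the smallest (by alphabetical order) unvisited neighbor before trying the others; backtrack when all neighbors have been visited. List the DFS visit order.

K → G → J → M → H → I → F → P → O → Q → N → L → R → S

Visit K
K → G
G → J
J → M
M → H
H → I
I → F
F → P
P → O
O → Q
Q → N
N → L
L → R
L → S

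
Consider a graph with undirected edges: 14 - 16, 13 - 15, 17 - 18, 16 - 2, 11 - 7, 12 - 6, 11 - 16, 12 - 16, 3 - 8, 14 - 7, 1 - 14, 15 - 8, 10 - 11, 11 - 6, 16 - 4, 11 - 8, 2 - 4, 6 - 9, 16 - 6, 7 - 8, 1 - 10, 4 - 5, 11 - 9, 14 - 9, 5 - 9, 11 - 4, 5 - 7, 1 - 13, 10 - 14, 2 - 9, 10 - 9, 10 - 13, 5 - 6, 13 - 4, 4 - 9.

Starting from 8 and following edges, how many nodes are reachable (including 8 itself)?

16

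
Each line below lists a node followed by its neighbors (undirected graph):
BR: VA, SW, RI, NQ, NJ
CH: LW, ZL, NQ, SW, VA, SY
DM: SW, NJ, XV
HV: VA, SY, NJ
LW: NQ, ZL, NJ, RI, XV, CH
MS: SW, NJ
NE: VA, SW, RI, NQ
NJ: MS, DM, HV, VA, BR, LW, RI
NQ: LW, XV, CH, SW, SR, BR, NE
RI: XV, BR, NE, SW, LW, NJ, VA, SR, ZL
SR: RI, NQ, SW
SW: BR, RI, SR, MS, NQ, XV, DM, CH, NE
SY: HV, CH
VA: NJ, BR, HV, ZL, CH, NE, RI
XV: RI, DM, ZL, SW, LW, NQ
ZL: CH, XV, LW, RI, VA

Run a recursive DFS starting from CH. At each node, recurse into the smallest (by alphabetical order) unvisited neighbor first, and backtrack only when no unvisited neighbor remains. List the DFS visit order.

Visit CH
CH → LW
LW → NJ
NJ → BR
BR → NQ
NQ → NE
NE → RI
RI → SR
SR → SW
SW → DM
DM → XV
XV → ZL
ZL → VA
VA → HV
HV → SY
SW → MS

CH -> LW -> NJ -> BR -> NQ -> NE -> RI -> SR -> SW -> DM -> XV -> ZL -> VA -> HV -> SY -> MS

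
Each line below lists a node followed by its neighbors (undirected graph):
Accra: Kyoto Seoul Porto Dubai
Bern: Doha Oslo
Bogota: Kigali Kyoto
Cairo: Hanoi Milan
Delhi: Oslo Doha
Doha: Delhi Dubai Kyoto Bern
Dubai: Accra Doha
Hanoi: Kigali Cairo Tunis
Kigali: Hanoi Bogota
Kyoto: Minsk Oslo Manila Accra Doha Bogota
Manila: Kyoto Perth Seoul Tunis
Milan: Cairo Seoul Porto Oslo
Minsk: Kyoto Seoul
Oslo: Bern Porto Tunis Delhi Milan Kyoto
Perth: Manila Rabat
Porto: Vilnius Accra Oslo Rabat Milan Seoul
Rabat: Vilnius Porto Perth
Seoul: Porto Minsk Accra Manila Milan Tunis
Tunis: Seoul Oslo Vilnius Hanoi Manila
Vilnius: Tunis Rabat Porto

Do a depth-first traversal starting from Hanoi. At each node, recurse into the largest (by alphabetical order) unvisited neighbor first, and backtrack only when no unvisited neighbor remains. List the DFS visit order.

Hanoi → Tunis → Vilnius → Rabat → Porto → Seoul → Minsk → Kyoto → Oslo → Milan → Cairo → Delhi → Doha → Dubai → Accra → Bern → Manila → Perth → Bogota → Kigali

Visit Hanoi
Hanoi → Tunis
Tunis → Vilnius
Vilnius → Rabat
Rabat → Porto
Porto → Seoul
Seoul → Minsk
Minsk → Kyoto
Kyoto → Oslo
Oslo → Milan
Milan → Cairo
Oslo → Delhi
Delhi → Doha
Doha → Dubai
Dubai → Accra
Doha → Bern
Kyoto → Manila
Manila → Perth
Kyoto → Bogota
Bogota → Kigali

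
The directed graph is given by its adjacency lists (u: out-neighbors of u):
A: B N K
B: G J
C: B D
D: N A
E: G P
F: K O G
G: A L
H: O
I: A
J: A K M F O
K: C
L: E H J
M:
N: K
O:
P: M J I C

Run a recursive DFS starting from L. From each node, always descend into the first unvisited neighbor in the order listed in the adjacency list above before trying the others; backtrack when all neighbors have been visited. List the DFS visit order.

L → E → G → A → B → J → K → C → D → N → M → F → O → P → I → H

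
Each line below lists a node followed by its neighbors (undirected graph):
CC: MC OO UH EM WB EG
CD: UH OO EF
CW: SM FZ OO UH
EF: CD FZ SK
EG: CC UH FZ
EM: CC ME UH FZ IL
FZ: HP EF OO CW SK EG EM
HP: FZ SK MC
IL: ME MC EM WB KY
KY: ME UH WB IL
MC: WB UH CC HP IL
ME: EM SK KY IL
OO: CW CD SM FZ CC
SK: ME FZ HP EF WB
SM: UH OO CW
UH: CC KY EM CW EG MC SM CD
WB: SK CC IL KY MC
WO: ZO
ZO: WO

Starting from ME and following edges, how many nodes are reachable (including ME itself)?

BFS from ME visits: ME, EM, IL, KY, SK, CC, FZ, UH, MC, WB, EF, HP, EG, OO, CW, CD, SM
Reachable nodes: 17 of 19 total.

17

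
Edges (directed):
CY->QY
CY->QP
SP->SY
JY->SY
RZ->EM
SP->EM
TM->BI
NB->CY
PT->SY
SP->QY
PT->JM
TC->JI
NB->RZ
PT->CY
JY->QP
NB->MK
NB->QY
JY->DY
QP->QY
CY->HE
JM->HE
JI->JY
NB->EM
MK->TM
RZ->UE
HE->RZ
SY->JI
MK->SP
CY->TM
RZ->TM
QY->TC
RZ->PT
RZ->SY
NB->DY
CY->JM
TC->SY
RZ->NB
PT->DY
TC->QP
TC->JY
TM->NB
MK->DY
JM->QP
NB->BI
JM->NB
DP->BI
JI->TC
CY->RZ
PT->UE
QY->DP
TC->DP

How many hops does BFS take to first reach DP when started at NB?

Level 0: NB
Level 1: BI, CY, DY, EM, MK, QY, RZ
Level 2: DP, HE, JM, PT, QP, SP, SY, TC, TM, UE
Level 3: JI, JY
DP first appears at level 2.

2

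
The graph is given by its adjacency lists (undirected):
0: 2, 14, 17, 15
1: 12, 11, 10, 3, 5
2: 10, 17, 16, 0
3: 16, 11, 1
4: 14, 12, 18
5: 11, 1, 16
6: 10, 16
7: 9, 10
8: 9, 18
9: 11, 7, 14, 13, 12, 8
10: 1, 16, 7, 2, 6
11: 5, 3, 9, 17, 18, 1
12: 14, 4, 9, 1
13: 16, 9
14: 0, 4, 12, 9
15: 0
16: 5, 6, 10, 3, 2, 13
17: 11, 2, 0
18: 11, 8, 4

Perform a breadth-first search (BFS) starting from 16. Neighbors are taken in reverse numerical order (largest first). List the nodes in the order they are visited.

Visit 16; enqueue 13, 10, 6, 5, 3, 2 → queue [13, 10, 6, 5, 3, 2]
Visit 13; enqueue 9 → queue [10, 6, 5, 3, 2, 9]
Visit 10; enqueue 7, 1 → queue [6, 5, 3, 2, 9, 7, 1]
Visit 6 → queue [5, 3, 2, 9, 7, 1]
Visit 5; enqueue 11 → queue [3, 2, 9, 7, 1, 11]
Visit 3 → queue [2, 9, 7, 1, 11]
Visit 2; enqueue 17, 0 → queue [9, 7, 1, 11, 17, 0]
Visit 9; enqueue 14, 12, 8 → queue [7, 1, 11, 17, 0, 14, 12, 8]
Visit 7 → queue [1, 11, 17, 0, 14, 12, 8]
Visit 1 → queue [11, 17, 0, 14, 12, 8]
Visit 11; enqueue 18 → queue [17, 0, 14, 12, 8, 18]
Visit 17 → queue [0, 14, 12, 8, 18]
Visit 0; enqueue 15 → queue [14, 12, 8, 18, 15]
Visit 14; enqueue 4 → queue [12, 8, 18, 15, 4]
Visit 12 → queue [8, 18, 15, 4]
Visit 8 → queue [18, 15, 4]
Visit 18 → queue [15, 4]
Visit 15 → queue [4]
Visit 4 → queue []

16 → 13 → 10 → 6 → 5 → 3 → 2 → 9 → 7 → 1 → 11 → 17 → 0 → 14 → 12 → 8 → 18 → 15 → 4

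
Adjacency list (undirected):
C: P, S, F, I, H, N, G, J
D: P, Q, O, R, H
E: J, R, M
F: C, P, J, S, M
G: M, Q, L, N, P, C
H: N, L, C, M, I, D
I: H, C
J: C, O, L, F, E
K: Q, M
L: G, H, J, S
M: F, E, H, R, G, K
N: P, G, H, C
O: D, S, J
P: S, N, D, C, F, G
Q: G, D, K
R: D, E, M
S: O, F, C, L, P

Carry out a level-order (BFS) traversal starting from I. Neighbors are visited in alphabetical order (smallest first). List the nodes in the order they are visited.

I -> C -> H -> F -> G -> J -> N -> P -> S -> D -> L -> M -> Q -> E -> O -> R -> K

Visit I; enqueue C, H → queue [C, H]
Visit C; enqueue F, G, J, N, P, S → queue [H, F, G, J, N, P, S]
Visit H; enqueue D, L, M → queue [F, G, J, N, P, S, D, L, M]
Visit F → queue [G, J, N, P, S, D, L, M]
Visit G; enqueue Q → queue [J, N, P, S, D, L, M, Q]
Visit J; enqueue E, O → queue [N, P, S, D, L, M, Q, E, O]
Visit N → queue [P, S, D, L, M, Q, E, O]
Visit P → queue [S, D, L, M, Q, E, O]
Visit S → queue [D, L, M, Q, E, O]
Visit D; enqueue R → queue [L, M, Q, E, O, R]
Visit L → queue [M, Q, E, O, R]
Visit M; enqueue K → queue [Q, E, O, R, K]
Visit Q → queue [E, O, R, K]
Visit E → queue [O, R, K]
Visit O → queue [R, K]
Visit R → queue [K]
Visit K → queue []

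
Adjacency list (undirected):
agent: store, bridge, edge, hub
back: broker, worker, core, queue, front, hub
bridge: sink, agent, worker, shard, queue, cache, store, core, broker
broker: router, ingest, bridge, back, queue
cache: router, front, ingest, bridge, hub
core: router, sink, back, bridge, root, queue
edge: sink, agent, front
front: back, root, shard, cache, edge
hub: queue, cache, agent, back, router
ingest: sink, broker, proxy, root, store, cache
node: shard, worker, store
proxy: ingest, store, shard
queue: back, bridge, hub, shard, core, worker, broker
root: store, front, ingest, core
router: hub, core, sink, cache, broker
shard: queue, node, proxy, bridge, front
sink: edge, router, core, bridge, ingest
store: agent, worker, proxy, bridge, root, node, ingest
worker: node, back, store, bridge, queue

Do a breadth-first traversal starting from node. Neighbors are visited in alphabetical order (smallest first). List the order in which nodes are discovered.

node shard store worker bridge front proxy queue agent ingest root back broker cache core sink edge hub router

Visit node; enqueue shard, store, worker → queue [shard, store, worker]
Visit shard; enqueue bridge, front, proxy, queue → queue [store, worker, bridge, front, proxy, queue]
Visit store; enqueue agent, ingest, root → queue [worker, bridge, front, proxy, queue, agent, ingest, root]
Visit worker; enqueue back → queue [bridge, front, proxy, queue, agent, ingest, root, back]
Visit bridge; enqueue broker, cache, core, sink → queue [front, proxy, queue, agent, ingest, root, back, broker, cache, core, sink]
Visit front; enqueue edge → queue [proxy, queue, agent, ingest, root, back, broker, cache, core, sink, edge]
Visit proxy → queue [queue, agent, ingest, root, back, broker, cache, core, sink, edge]
Visit queue; enqueue hub → queue [agent, ingest, root, back, broker, cache, core, sink, edge, hub]
Visit agent → queue [ingest, root, back, broker, cache, core, sink, edge, hub]
Visit ingest → queue [root, back, broker, cache, core, sink, edge, hub]
Visit root → queue [back, broker, cache, core, sink, edge, hub]
Visit back → queue [broker, cache, core, sink, edge, hub]
Visit broker; enqueue router → queue [cache, core, sink, edge, hub, router]
Visit cache → queue [core, sink, edge, hub, router]
Visit core → queue [sink, edge, hub, router]
Visit sink → queue [edge, hub, router]
Visit edge → queue [hub, router]
Visit hub → queue [router]
Visit router → queue []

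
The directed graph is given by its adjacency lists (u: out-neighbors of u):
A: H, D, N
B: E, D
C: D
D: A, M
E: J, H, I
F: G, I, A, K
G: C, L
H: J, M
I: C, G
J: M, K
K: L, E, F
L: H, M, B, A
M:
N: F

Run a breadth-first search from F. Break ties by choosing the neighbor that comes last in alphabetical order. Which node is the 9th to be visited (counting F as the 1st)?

Visit F; enqueue K, I, G, A → queue [K, I, G, A]
Visit K; enqueue L, E → queue [I, G, A, L, E]
Visit I; enqueue C → queue [G, A, L, E, C]
Visit G → queue [A, L, E, C]
Visit A; enqueue N, H, D → queue [L, E, C, N, H, D]
Visit L; enqueue M, B → queue [E, C, N, H, D, M, B]
Visit E; enqueue J → queue [C, N, H, D, M, B, J]
Visit C → queue [N, H, D, M, B, J]
Visit N → queue [H, D, M, B, J]
Visit H → queue [D, M, B, J]
Visit D → queue [M, B, J]
Visit M → queue [B, J]
Visit B → queue [J]
Visit J → queue []

Visit order: F, K, I, G, A, L, E, C, N, H, D, M, B, J

N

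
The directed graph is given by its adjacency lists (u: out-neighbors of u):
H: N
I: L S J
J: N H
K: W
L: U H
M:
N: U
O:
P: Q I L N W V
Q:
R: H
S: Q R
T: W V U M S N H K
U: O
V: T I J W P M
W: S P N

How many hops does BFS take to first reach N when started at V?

Level 0: V
Level 1: I, J, M, P, T, W
Level 2: H, K, L, N, Q, S, U
Level 3: O, R
N first appears at level 2.

2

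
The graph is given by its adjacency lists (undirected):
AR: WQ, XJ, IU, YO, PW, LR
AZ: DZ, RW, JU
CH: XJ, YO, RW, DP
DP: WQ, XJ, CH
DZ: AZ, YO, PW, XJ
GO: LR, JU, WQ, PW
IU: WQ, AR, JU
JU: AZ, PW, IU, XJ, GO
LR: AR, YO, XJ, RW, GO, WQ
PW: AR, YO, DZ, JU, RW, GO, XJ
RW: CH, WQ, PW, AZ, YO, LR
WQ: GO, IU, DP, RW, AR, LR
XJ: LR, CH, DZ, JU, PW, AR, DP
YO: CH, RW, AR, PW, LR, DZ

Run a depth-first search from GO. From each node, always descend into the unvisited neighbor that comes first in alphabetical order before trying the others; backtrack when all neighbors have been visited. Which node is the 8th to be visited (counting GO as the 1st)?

WQ

Visit GO
GO → JU
JU → AZ
AZ → DZ
DZ → PW
PW → AR
AR → IU
IU → WQ
WQ → DP
DP → CH
CH → RW
RW → LR
LR → XJ
LR → YO

Visit order: GO, JU, AZ, DZ, PW, AR, IU, WQ, DP, CH, RW, LR, XJ, YO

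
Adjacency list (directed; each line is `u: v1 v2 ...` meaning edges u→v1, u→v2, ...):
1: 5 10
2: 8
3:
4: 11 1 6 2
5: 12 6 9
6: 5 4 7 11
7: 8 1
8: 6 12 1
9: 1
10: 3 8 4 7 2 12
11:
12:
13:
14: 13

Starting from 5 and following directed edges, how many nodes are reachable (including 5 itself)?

BFS from 5 visits: 5, 12, 6, 9, 4, 7, 11, 1, 2, 8, 10, 3
Reachable nodes: 12 of 14 total.

12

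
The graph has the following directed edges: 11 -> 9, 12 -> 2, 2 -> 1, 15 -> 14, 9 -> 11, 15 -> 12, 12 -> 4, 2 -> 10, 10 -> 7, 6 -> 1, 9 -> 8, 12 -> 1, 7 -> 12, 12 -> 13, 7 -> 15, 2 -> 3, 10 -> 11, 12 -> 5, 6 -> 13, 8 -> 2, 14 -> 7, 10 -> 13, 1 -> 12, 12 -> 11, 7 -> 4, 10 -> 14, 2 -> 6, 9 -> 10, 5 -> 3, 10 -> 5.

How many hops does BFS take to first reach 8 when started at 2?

4

Level 0: 2
Level 1: 1, 3, 6, 10
Level 2: 5, 7, 11, 12, 13, 14
Level 3: 4, 9, 15
Level 4: 8
8 first appears at level 4.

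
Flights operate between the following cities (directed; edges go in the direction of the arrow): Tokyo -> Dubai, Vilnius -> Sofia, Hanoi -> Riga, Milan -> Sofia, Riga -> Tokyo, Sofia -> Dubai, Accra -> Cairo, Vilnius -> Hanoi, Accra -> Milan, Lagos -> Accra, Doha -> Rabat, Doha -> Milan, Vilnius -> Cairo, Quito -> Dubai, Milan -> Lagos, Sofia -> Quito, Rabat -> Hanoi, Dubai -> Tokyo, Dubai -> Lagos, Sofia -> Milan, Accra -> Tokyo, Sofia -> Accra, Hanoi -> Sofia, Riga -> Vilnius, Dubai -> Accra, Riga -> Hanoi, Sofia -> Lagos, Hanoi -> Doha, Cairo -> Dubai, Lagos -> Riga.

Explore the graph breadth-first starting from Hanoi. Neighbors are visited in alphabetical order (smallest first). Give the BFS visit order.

Hanoi, Doha, Riga, Sofia, Milan, Rabat, Tokyo, Vilnius, Accra, Dubai, Lagos, Quito, Cairo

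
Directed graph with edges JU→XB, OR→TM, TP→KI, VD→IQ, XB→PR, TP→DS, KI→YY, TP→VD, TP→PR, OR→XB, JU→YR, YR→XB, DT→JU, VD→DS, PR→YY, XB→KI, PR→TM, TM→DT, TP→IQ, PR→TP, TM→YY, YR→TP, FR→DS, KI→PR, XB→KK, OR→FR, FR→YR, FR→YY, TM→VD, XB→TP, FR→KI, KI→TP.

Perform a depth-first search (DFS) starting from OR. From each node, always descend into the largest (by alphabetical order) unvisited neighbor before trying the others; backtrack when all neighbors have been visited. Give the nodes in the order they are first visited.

OR XB TP VD IQ DS PR YY TM DT JU YR KI KK FR

Visit OR
OR → XB
XB → TP
TP → VD
VD → IQ
VD → DS
TP → PR
PR → YY
PR → TM
TM → DT
DT → JU
JU → YR
TP → KI
XB → KK
OR → FR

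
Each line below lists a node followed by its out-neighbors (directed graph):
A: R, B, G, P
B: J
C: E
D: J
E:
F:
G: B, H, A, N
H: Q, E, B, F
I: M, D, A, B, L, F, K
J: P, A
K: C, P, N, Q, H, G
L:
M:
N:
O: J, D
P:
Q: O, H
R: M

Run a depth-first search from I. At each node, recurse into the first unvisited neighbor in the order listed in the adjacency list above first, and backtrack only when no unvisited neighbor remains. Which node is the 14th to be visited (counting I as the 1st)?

Visit I
I → M
I → D
D → J
J → P
J → A
A → R
A → B
A → G
G → H
H → Q
Q → O
H → E
H → F
G → N
I → L
I → K
K → C

Visit order: I, M, D, J, P, A, R, B, G, H, Q, O, E, F, N, L, K, C

F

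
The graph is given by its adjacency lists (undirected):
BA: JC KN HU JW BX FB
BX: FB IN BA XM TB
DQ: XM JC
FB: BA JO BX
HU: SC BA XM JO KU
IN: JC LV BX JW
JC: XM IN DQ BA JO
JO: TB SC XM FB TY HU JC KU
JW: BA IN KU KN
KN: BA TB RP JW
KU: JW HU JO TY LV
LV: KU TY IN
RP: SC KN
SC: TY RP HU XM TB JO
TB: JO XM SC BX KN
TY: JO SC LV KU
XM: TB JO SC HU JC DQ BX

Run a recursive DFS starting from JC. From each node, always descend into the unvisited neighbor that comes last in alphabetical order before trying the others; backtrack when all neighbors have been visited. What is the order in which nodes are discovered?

JC → XM → TB → SC → TY → LV → KU → JW → KN → RP → BA → HU → JO → FB → BX → IN → DQ

Visit JC
JC → XM
XM → TB
TB → SC
SC → TY
TY → LV
LV → KU
KU → JW
JW → KN
KN → RP
KN → BA
BA → HU
HU → JO
JO → FB
FB → BX
BX → IN
XM → DQ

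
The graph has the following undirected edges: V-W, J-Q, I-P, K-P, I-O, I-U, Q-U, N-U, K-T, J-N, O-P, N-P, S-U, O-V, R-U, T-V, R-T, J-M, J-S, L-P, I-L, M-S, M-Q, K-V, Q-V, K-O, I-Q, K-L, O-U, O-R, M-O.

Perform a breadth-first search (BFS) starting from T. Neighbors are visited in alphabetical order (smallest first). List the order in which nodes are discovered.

Visit T; enqueue K, R, V → queue [K, R, V]
Visit K; enqueue L, O, P → queue [R, V, L, O, P]
Visit R; enqueue U → queue [V, L, O, P, U]
Visit V; enqueue Q, W → queue [L, O, P, U, Q, W]
Visit L; enqueue I → queue [O, P, U, Q, W, I]
Visit O; enqueue M → queue [P, U, Q, W, I, M]
Visit P; enqueue N → queue [U, Q, W, I, M, N]
Visit U; enqueue S → queue [Q, W, I, M, N, S]
Visit Q; enqueue J → queue [W, I, M, N, S, J]
Visit W → queue [I, M, N, S, J]
Visit I → queue [M, N, S, J]
Visit M → queue [N, S, J]
Visit N → queue [S, J]
Visit S → queue [J]
Visit J → queue []

T -> K -> R -> V -> L -> O -> P -> U -> Q -> W -> I -> M -> N -> S -> J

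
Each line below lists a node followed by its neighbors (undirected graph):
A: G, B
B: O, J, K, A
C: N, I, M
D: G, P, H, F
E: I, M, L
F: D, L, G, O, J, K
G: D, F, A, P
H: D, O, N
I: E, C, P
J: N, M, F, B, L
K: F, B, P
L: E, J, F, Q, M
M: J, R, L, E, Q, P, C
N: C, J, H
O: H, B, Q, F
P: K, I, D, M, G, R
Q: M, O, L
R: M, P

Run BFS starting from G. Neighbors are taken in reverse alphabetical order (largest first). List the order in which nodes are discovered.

Visit G; enqueue P, F, D, A → queue [P, F, D, A]
Visit P; enqueue R, M, K, I → queue [F, D, A, R, M, K, I]
Visit F; enqueue O, L, J → queue [D, A, R, M, K, I, O, L, J]
Visit D; enqueue H → queue [A, R, M, K, I, O, L, J, H]
Visit A; enqueue B → queue [R, M, K, I, O, L, J, H, B]
Visit R → queue [M, K, I, O, L, J, H, B]
Visit M; enqueue Q, E, C → queue [K, I, O, L, J, H, B, Q, E, C]
Visit K → queue [I, O, L, J, H, B, Q, E, C]
Visit I → queue [O, L, J, H, B, Q, E, C]
Visit O → queue [L, J, H, B, Q, E, C]
Visit L → queue [J, H, B, Q, E, C]
Visit J; enqueue N → queue [H, B, Q, E, C, N]
Visit H → queue [B, Q, E, C, N]
Visit B → queue [Q, E, C, N]
Visit Q → queue [E, C, N]
Visit E → queue [C, N]
Visit C → queue [N]
Visit N → queue []

G P F D A R M K I O L J H B Q E C N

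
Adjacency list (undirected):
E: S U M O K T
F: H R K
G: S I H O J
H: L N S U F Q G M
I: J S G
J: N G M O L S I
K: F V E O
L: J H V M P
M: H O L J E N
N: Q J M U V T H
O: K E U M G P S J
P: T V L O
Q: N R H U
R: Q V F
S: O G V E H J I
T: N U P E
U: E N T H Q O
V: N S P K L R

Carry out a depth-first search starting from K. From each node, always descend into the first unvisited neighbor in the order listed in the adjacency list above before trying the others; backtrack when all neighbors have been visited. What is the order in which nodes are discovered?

K, F, H, L, J, N, Q, R, V, S, O, E, U, T, P, M, G, I

Visit K
K → F
F → H
H → L
L → J
J → N
N → Q
Q → R
R → V
V → S
S → O
O → E
E → U
U → T
T → P
E → M
O → G
G → I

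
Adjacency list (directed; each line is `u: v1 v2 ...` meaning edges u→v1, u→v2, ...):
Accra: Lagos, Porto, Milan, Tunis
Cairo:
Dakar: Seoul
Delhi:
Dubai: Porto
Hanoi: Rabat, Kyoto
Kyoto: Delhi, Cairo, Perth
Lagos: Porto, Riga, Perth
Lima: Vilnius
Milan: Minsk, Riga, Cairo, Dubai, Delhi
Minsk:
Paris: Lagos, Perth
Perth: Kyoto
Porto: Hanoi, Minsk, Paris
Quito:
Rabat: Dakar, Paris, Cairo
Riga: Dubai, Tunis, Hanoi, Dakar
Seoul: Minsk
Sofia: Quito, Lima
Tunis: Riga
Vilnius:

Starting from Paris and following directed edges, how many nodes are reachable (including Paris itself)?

15

BFS from Paris visits: Paris, Perth, Lagos, Kyoto, Riga, Porto, Delhi, Cairo, Tunis, Hanoi, Dubai, Dakar, Minsk, Rabat, Seoul
Reachable nodes: 15 of 21 total.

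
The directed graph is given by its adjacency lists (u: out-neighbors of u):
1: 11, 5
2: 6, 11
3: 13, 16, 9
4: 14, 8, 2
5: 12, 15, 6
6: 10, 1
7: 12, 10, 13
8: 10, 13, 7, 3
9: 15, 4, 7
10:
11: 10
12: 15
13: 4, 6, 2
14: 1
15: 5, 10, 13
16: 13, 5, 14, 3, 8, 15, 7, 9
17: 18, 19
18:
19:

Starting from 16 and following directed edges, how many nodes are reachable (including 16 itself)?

16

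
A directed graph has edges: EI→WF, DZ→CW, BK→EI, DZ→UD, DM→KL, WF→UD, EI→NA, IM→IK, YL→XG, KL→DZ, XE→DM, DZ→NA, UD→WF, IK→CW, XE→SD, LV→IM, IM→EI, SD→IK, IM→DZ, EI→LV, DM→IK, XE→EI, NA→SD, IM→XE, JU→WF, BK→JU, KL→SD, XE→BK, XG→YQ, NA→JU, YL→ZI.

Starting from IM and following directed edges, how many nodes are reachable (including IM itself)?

15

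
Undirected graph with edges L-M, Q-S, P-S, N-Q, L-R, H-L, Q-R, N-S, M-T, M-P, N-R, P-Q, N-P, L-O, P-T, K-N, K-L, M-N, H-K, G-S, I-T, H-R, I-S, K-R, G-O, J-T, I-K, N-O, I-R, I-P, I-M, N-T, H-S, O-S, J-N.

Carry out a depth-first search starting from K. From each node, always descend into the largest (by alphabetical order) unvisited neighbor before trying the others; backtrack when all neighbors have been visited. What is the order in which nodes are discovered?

Visit K
K → R
R → Q
Q → S
S → P
P → T
T → N
N → O
O → L
L → M
M → I
L → H
O → G
N → J

K -> R -> Q -> S -> P -> T -> N -> O -> L -> M -> I -> H -> G -> J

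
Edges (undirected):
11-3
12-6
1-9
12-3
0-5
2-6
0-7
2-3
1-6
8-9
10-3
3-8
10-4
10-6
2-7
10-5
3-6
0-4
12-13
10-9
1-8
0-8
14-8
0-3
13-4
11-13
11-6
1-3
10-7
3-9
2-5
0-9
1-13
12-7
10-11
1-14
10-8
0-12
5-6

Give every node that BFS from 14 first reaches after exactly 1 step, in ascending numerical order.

1, 8

Level 0: 14
Level 1: 1, 8
Level 2: 0, 3, 6, 9, 10, 13
Level 3: 2, 4, 5, 7, 11, 12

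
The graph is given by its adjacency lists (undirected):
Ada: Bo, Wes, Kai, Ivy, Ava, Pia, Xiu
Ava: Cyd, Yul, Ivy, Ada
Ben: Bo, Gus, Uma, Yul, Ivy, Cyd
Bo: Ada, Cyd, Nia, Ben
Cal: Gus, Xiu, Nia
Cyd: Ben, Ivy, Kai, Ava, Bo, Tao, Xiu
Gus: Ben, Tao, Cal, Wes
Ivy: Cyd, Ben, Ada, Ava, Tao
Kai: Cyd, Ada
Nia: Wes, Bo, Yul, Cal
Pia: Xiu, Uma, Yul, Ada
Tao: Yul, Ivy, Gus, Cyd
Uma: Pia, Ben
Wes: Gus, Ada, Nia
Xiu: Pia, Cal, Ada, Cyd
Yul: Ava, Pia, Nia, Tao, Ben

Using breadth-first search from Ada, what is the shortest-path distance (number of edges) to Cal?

2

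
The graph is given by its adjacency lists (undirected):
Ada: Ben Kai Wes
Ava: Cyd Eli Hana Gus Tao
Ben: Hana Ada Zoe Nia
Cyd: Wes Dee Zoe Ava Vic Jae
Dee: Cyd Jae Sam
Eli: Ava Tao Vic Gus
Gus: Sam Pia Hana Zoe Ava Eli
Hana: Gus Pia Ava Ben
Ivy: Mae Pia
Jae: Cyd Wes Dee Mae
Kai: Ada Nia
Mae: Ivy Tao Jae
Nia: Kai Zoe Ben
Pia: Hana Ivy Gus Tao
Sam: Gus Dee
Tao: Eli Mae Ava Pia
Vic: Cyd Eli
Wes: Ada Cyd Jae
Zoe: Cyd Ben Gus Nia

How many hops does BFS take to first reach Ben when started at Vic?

3

Level 0: Vic
Level 1: Cyd, Eli
Level 2: Ava, Dee, Gus, Jae, Tao, Wes, Zoe
Level 3: Ada, Ben, Hana, Mae, Nia, Pia, Sam
Level 4: Ivy, Kai
Ben first appears at level 3.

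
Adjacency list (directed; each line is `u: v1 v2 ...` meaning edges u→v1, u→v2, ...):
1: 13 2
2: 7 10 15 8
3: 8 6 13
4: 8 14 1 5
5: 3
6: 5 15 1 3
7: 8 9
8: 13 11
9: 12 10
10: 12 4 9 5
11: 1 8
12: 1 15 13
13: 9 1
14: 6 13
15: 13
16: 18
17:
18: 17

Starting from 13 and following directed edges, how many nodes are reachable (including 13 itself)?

BFS from 13 visits: 13, 9, 1, 12, 10, 2, 15, 4, 5, 7, 8, 14, 3, 11, 6
Reachable nodes: 15 of 18 total.

15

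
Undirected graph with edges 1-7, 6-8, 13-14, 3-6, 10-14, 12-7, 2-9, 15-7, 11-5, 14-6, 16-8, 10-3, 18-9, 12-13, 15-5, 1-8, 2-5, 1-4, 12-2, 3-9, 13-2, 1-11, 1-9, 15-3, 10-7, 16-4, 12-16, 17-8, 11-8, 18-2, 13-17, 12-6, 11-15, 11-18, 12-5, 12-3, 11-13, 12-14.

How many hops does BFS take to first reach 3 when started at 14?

Level 0: 14
Level 1: 6, 10, 12, 13
Level 2: 2, 3, 5, 7, 8, 11, 16, 17
Level 3: 1, 4, 9, 15, 18
3 first appears at level 2.

2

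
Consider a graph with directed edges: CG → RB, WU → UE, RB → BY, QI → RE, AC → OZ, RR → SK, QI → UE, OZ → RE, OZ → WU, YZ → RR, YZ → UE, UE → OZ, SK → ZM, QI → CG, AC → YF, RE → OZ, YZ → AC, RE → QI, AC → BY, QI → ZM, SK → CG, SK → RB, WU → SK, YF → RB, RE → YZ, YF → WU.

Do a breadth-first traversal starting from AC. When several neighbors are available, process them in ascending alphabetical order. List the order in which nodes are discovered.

AC BY OZ YF RE WU RB QI YZ SK UE CG ZM RR

Visit AC; enqueue BY, OZ, YF → queue [BY, OZ, YF]
Visit BY → queue [OZ, YF]
Visit OZ; enqueue RE, WU → queue [YF, RE, WU]
Visit YF; enqueue RB → queue [RE, WU, RB]
Visit RE; enqueue QI, YZ → queue [WU, RB, QI, YZ]
Visit WU; enqueue SK, UE → queue [RB, QI, YZ, SK, UE]
Visit RB → queue [QI, YZ, SK, UE]
Visit QI; enqueue CG, ZM → queue [YZ, SK, UE, CG, ZM]
Visit YZ; enqueue RR → queue [SK, UE, CG, ZM, RR]
Visit SK → queue [UE, CG, ZM, RR]
Visit UE → queue [CG, ZM, RR]
Visit CG → queue [ZM, RR]
Visit ZM → queue [RR]
Visit RR → queue []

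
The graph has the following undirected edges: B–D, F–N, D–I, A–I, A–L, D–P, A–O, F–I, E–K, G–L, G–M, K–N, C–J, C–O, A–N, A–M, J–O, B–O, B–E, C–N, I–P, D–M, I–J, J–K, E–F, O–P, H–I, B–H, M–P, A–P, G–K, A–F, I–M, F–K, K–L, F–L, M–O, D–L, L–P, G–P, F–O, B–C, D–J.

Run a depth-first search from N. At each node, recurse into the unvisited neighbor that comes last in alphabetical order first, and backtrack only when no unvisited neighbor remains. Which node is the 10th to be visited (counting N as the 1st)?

Visit N
N → K
K → L
L → P
P → O
O → M
M → I
I → J
J → D
D → B
B → H
B → E
E → F
F → A
B → C
M → G

Visit order: N, K, L, P, O, M, I, J, D, B, H, E, F, A, C, G

B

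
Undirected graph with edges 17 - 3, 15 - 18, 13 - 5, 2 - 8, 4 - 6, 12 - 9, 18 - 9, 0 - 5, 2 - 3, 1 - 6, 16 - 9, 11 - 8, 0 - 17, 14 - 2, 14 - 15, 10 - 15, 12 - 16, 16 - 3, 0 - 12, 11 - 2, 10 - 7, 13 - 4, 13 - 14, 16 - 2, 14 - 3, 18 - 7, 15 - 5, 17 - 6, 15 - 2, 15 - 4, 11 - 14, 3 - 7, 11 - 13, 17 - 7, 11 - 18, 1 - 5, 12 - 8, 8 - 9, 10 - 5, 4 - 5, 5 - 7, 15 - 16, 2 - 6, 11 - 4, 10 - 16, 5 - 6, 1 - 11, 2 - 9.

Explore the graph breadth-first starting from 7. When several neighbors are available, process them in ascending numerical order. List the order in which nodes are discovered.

7, 3, 5, 10, 17, 18, 2, 14, 16, 0, 1, 4, 6, 13, 15, 9, 11, 8, 12

Visit 7; enqueue 3, 5, 10, 17, 18 → queue [3, 5, 10, 17, 18]
Visit 3; enqueue 2, 14, 16 → queue [5, 10, 17, 18, 2, 14, 16]
Visit 5; enqueue 0, 1, 4, 6, 13, 15 → queue [10, 17, 18, 2, 14, 16, 0, 1, 4, 6, 13, 15]
Visit 10 → queue [17, 18, 2, 14, 16, 0, 1, 4, 6, 13, 15]
Visit 17 → queue [18, 2, 14, 16, 0, 1, 4, 6, 13, 15]
Visit 18; enqueue 9, 11 → queue [2, 14, 16, 0, 1, 4, 6, 13, 15, 9, 11]
Visit 2; enqueue 8 → queue [14, 16, 0, 1, 4, 6, 13, 15, 9, 11, 8]
Visit 14 → queue [16, 0, 1, 4, 6, 13, 15, 9, 11, 8]
Visit 16; enqueue 12 → queue [0, 1, 4, 6, 13, 15, 9, 11, 8, 12]
Visit 0 → queue [1, 4, 6, 13, 15, 9, 11, 8, 12]
Visit 1 → queue [4, 6, 13, 15, 9, 11, 8, 12]
Visit 4 → queue [6, 13, 15, 9, 11, 8, 12]
Visit 6 → queue [13, 15, 9, 11, 8, 12]
Visit 13 → queue [15, 9, 11, 8, 12]
Visit 15 → queue [9, 11, 8, 12]
Visit 9 → queue [11, 8, 12]
Visit 11 → queue [8, 12]
Visit 8 → queue [12]
Visit 12 → queue []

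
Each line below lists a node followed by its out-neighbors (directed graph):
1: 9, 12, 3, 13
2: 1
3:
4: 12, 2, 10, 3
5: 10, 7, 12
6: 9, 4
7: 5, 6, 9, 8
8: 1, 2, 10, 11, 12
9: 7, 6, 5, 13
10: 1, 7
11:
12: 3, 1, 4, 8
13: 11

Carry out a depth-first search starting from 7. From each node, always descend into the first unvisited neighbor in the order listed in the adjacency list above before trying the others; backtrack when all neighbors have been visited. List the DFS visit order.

7, 5, 10, 1, 9, 6, 4, 12, 3, 8, 2, 11, 13

Visit 7
7 → 5
5 → 10
10 → 1
1 → 9
9 → 6
6 → 4
4 → 12
12 → 3
12 → 8
8 → 2
8 → 11
9 → 13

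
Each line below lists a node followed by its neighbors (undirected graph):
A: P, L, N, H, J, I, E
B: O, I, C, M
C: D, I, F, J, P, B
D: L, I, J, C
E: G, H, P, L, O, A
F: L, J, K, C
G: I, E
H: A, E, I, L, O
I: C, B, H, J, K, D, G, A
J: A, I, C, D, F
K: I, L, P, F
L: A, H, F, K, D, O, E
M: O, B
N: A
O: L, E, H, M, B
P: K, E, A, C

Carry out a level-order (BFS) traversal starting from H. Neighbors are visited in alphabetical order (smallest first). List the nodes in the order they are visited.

H A E I L O J N P G B C D K F M

Visit H; enqueue A, E, I, L, O → queue [A, E, I, L, O]
Visit A; enqueue J, N, P → queue [E, I, L, O, J, N, P]
Visit E; enqueue G → queue [I, L, O, J, N, P, G]
Visit I; enqueue B, C, D, K → queue [L, O, J, N, P, G, B, C, D, K]
Visit L; enqueue F → queue [O, J, N, P, G, B, C, D, K, F]
Visit O; enqueue M → queue [J, N, P, G, B, C, D, K, F, M]
Visit J → queue [N, P, G, B, C, D, K, F, M]
Visit N → queue [P, G, B, C, D, K, F, M]
Visit P → queue [G, B, C, D, K, F, M]
Visit G → queue [B, C, D, K, F, M]
Visit B → queue [C, D, K, F, M]
Visit C → queue [D, K, F, M]
Visit D → queue [K, F, M]
Visit K → queue [F, M]
Visit F → queue [M]
Visit M → queue []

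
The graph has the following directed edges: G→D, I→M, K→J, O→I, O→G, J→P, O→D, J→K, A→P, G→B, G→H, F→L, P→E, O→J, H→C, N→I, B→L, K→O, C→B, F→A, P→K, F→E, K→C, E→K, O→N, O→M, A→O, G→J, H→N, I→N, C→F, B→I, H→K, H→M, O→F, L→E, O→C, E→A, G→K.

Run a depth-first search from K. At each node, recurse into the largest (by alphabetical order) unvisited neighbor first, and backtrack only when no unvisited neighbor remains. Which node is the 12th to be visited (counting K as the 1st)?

Visit K
K → O
O → N
N → I
I → M
O → J
J → P
P → E
E → A
O → G
G → H
H → C
C → F
F → L
C → B
G → D

Visit order: K, O, N, I, M, J, P, E, A, G, H, C, F, L, B, D

C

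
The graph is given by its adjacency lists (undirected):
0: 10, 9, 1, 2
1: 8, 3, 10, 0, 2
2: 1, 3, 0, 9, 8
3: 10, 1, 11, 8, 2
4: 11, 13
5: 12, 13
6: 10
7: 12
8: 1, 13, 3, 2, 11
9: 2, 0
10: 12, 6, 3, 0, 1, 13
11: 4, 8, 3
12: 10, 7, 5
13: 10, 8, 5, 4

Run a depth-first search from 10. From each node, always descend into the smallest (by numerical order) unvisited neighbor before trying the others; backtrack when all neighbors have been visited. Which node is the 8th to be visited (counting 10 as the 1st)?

4

Visit 10
10 → 0
0 → 1
1 → 2
2 → 3
3 → 8
8 → 11
11 → 4
4 → 13
13 → 5
5 → 12
12 → 7
2 → 9
10 → 6

Visit order: 10, 0, 1, 2, 3, 8, 11, 4, 13, 5, 12, 7, 9, 6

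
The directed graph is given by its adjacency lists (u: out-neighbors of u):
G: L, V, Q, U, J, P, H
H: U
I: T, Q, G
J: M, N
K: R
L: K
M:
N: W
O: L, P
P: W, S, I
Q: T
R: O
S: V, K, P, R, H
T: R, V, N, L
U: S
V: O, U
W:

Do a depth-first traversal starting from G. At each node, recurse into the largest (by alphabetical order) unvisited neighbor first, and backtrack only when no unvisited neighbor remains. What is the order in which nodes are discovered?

Visit G
G → V
V → U
U → S
S → R
R → O
O → P
P → W
P → I
I → T
T → N
T → L
L → K
I → Q
S → H
G → J
J → M

G V U S R O P W I T N L K Q H J M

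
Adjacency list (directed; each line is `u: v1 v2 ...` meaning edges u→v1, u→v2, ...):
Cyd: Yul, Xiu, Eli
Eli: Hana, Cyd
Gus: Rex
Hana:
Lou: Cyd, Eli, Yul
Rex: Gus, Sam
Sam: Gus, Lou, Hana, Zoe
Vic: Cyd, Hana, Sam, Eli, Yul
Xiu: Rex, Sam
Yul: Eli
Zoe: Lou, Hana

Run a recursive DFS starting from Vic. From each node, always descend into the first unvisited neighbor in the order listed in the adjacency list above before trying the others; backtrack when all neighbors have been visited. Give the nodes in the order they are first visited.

Vic → Cyd → Yul → Eli → Hana → Xiu → Rex → Gus → Sam → Lou → Zoe

Visit Vic
Vic → Cyd
Cyd → Yul
Yul → Eli
Eli → Hana
Cyd → Xiu
Xiu → Rex
Rex → Gus
Rex → Sam
Sam → Lou
Sam → Zoe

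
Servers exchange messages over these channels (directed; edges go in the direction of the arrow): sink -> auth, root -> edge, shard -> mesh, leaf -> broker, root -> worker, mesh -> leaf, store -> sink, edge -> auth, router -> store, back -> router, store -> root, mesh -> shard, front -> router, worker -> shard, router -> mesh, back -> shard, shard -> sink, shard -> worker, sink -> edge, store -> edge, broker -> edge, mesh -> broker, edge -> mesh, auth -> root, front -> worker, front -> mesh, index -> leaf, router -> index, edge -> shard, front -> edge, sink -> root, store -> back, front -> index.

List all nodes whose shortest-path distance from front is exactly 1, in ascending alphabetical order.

edge, index, mesh, router, worker

Level 0: front
Level 1: edge, index, mesh, router, worker
Level 2: auth, broker, leaf, shard, store
Level 3: back, root, sink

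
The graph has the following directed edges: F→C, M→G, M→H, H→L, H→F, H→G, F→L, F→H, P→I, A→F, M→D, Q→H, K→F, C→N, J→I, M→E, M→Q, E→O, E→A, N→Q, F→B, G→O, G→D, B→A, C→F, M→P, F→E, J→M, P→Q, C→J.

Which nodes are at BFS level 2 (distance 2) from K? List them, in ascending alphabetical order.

B, C, E, H, L

Level 0: K
Level 1: F
Level 2: B, C, E, H, L
Level 3: A, G, J, N, O
Level 4: D, I, M, Q
Level 5: P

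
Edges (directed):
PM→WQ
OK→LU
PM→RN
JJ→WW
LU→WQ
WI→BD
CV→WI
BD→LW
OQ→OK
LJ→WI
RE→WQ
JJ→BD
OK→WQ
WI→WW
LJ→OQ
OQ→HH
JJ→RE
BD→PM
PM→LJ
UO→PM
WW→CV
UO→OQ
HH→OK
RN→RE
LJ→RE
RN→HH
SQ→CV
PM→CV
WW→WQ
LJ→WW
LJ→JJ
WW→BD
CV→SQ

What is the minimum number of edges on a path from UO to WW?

Level 0: UO
Level 1: OQ, PM
Level 2: CV, HH, LJ, OK, RN, WQ
Level 3: JJ, LU, RE, SQ, WI, WW
Level 4: BD
Level 5: LW
WW first appears at level 3.

3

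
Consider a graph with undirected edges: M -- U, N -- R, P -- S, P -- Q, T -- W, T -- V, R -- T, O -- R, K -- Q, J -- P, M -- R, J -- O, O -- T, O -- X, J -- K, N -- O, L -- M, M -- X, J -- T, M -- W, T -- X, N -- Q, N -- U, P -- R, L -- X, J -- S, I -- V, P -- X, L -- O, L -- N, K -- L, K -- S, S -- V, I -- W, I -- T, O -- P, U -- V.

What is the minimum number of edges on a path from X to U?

Level 0: X
Level 1: L, M, O, P, T
Level 2: I, J, K, N, Q, R, S, U, V, W
U first appears at level 2.

2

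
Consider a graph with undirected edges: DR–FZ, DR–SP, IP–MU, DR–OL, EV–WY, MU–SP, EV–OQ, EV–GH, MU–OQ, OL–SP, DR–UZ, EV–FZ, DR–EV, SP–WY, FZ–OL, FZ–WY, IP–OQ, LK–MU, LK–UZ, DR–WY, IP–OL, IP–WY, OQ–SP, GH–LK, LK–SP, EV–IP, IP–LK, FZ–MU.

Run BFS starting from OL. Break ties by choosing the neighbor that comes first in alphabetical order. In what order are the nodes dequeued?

OL DR FZ IP SP EV UZ WY MU LK OQ GH

Visit OL; enqueue DR, FZ, IP, SP → queue [DR, FZ, IP, SP]
Visit DR; enqueue EV, UZ, WY → queue [FZ, IP, SP, EV, UZ, WY]
Visit FZ; enqueue MU → queue [IP, SP, EV, UZ, WY, MU]
Visit IP; enqueue LK, OQ → queue [SP, EV, UZ, WY, MU, LK, OQ]
Visit SP → queue [EV, UZ, WY, MU, LK, OQ]
Visit EV; enqueue GH → queue [UZ, WY, MU, LK, OQ, GH]
Visit UZ → queue [WY, MU, LK, OQ, GH]
Visit WY → queue [MU, LK, OQ, GH]
Visit MU → queue [LK, OQ, GH]
Visit LK → queue [OQ, GH]
Visit OQ → queue [GH]
Visit GH → queue []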